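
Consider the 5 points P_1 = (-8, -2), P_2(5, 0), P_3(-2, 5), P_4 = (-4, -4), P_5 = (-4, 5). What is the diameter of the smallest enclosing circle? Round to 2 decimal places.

The minimum enclosing circle of a finite set is fixed by two of the points (as a diameter) or three (as a circumcircle).
The farthest pair is P_1–P_2 with squared distance 173. The circle on this segment as diameter has centre (-1.5, -1) and r² = 173/4 = 43.25.
Check P_3: distance² to centre = 36.25 ≤ 43.25, so it lies inside.
All remaining points lie in this disk, and no smaller disk contains both endpoints, so this is the minimum enclosing circle.
Diameter = 2r = 2√(43.25) ≈ 13.15.

13.15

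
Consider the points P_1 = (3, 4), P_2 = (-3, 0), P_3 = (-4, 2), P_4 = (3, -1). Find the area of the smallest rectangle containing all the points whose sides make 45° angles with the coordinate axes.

In coordinates u = x + y, v = x − y the rectangle is axis-aligned; the map (x,y)→(u,v) scales areas by 2.
u-values: 7, -3, -2, 2; range = 7 − (-3) = 10.
v-values: -1, -3, -6, 4; range = 4 − (-6) = 10.
Area = (10 × 10) / 2 = 50.

50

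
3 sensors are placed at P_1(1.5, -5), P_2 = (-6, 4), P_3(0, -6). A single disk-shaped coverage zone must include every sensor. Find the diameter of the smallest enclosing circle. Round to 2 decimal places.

Side lengths²: P_1P_2² = 137.25, P_1P_3² = 3.25, P_2P_3² = 136.
Since P_1P_2² = 137.25 < 136 + 3.25 = 139.25, the triangle is acute, so the smallest enclosing circle is the circumcircle.
Circumcentre = (-69/28, -19/28), r² = 13481/392.
Diameter = 2r = 2√(13481/392) ≈ 11.73.

11.73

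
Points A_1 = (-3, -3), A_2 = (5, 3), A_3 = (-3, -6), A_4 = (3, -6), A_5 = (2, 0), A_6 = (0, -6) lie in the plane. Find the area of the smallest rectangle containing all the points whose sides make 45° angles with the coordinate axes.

In coordinates u = x + y, v = x − y the rectangle is axis-aligned; the map (x,y)→(u,v) scales areas by 2.
u-values: -6, 8, -9, -3, 2, -6; range = 8 − (-9) = 17.
v-values: 0, 2, 3, 9, 2, 6; range = 9 − 0 = 9.
Area = (17 × 9) / 2 = 76.5.

76.5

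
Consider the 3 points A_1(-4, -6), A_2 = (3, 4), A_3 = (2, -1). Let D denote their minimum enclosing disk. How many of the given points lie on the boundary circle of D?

Side lengths²: A_1A_2² = 149, A_1A_3² = 61, A_2A_3² = 26.
Since A_1A_2² = 149 ≥ 61 + 26 = 87, the angle opposite A_1A_2 is not acute, so the smallest enclosing circle has A_1A_2 as diameter.
Centre = midpoint of A_1A_2 = (-0.5, -1), r² = 149/4 = 37.25.
The points at distance exactly r from the centre are A_1, A_2 — 2 points.

2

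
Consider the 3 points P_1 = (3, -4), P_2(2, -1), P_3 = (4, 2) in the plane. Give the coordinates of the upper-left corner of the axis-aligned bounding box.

(2, 2)

x-range [2, 4], y-range [-4, 2].
The upper-left corner is (2, 2).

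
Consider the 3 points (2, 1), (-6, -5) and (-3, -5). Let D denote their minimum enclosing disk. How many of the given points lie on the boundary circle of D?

Call the three points A, B, C in the order given.
Side lengths²: AB² = 100, AC² = 61, BC² = 9.
Since AB² = 100 ≥ 61 + 9 = 70, the angle opposite AB is not acute, so the smallest enclosing circle has AB as diameter.
Centre = midpoint of AB = (-2, -2), r² = 100/4 = 25.
The points at distance exactly r from the centre are (2, 1), (-6, -5) — 2 points.

2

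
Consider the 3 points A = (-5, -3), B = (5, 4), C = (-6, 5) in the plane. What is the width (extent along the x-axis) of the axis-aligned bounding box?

11

max x = 5, min x = -6, so width = 11.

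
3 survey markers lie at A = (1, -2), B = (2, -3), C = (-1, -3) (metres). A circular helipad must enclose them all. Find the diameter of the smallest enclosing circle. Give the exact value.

Side lengths²: AB² = 2, AC² = 5, BC² = 9.
Since BC² = 9 ≥ 5 + 2 = 7, the angle opposite BC is not acute, so the smallest enclosing circle has BC as diameter.
Centre = midpoint of BC = (0.5, -3), r² = 9/4 = 2.25.
Diameter = 2r = 2√(2.25) = 3.

3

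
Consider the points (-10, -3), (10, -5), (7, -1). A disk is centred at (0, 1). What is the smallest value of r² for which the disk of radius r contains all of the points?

136

The required radius is the distance from (0, 1) to the farthest point.
Squared distances: 116, 136, 53.
Maximum is 136, attained at (10, -5).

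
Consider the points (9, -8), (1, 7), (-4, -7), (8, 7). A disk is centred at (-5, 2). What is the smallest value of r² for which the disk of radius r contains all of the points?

296

The required radius is the distance from (-5, 2) to the farthest point.
Squared distances: 296, 61, 82, 194.
Maximum is 296, attained at (9, -8).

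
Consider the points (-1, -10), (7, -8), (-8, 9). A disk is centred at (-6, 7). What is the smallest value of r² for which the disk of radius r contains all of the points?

394

The required radius is the distance from (-6, 7) to the farthest point.
Squared distances: 314, 394, 8.
Maximum is 394, attained at (7, -8).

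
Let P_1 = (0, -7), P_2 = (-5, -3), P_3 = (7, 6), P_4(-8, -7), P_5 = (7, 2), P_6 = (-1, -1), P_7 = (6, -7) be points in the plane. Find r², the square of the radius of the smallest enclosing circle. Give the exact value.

The minimum enclosing circle of a finite set is fixed by two of the points (as a diameter) or three (as a circumcircle).
The farthest pair is P_3–P_4 with squared distance 394. The circle on this segment as diameter has centre (-0.5, -0.5) and r² = 394/4 = 98.5.
Check P_1: distance² to centre = 42.5 ≤ 98.5, so it lies inside.
All remaining points lie in this disk, and no smaller disk contains both endpoints, so this is the minimum enclosing circle.

98.5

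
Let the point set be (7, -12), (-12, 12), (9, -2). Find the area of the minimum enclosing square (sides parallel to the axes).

The bounding box has width 21 and height 24.
An axis-aligned square enclosing the set must have side ≥ max(width, height).
So the minimum side is max(21, 24) = 24.
Area = 24² = 576.

576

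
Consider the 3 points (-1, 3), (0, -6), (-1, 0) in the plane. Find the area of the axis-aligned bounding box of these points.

9

x ranges over [-1, 0], width 1.
y ranges over [-6, 3], height 9.
Area = 1 × 9 = 9.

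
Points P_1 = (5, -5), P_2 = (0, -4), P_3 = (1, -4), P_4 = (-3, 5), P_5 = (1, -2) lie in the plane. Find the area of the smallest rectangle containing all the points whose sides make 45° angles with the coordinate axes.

In coordinates u = x + y, v = x − y the rectangle is axis-aligned; the map (x,y)→(u,v) scales areas by 2.
u-values: 0, -4, -3, 2, -1; range = 2 − (-4) = 6.
v-values: 10, 4, 5, -8, 3; range = 10 − (-8) = 18.
Area = (6 × 18) / 2 = 54.

54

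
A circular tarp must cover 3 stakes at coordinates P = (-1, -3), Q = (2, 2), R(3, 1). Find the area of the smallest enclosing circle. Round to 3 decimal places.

Side lengths²: PQ² = 34, PR² = 32, QR² = 2.
Since PQ² = 34 ≥ 32 + 2 = 34, the angle opposite PQ is not acute, so the smallest enclosing circle has PQ as diameter.
Centre = midpoint of PQ = (0.5, -0.5), r² = 34/4 = 8.5.
Area = π·r² = π·8.5 ≈ 26.704.

26.704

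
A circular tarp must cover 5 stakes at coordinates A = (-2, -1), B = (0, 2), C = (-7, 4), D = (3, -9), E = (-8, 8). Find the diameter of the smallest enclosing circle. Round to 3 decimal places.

20.248

The farthest pair is D–E with squared distance 410. The circle on this segment as diameter has centre (-2.5, -0.5) and r² = 410/4 = 102.5.
Check A: distance² to centre = 0.5 ≤ 102.5, so it lies inside.
All remaining points lie in this disk, and no smaller disk contains both endpoints, so this is the minimum enclosing circle.
Diameter = 2r = 2√(102.5) ≈ 20.248.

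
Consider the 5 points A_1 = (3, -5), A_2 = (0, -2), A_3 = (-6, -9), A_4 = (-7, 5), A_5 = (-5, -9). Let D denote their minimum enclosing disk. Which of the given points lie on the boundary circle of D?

A_1, A_3, A_4

By Welzl's lemma the MEC is supported by two points (diametrically opposite) or three points (on a circumcircle).
The minimum enclosing circle is determined by three boundary points: A_1, A_3, A_4.
Their circumcentre is (-99/26, -47/26) with r² = 19109/338.
The farthest remaining point A_5 is at distance² 17965/338 ≤ 19109/338.
The points at distance exactly r from the centre are A_1, A_3, A_4 — 3 points.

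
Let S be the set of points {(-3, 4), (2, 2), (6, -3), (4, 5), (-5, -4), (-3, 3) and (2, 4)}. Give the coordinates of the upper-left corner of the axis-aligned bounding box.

x-range [-5, 6], y-range [-4, 5].
The upper-left corner is (-5, 5).

(-5, 5)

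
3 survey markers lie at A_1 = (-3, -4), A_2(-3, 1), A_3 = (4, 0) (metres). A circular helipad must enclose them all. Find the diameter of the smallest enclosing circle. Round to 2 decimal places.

Side lengths²: A_1A_2² = 25, A_1A_3² = 65, A_2A_3² = 50.
Since A_1A_3² = 65 < 50 + 25 = 75, the triangle is acute, so the smallest enclosing circle is the circumcircle.
Circumcentre = (3/14, -1.5), r² = 1625/98.
Diameter = 2r = 2√(1625/98) ≈ 8.14.

8.14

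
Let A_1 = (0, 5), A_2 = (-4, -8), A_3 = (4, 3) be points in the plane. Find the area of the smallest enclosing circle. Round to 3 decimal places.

Side lengths²: A_1A_2² = 185, A_1A_3² = 20, A_2A_3² = 185.
Since A_2A_3² = 185 < 185 + 20 = 205, the triangle is acute, so the smallest enclosing circle is the circumcircle.
Circumcentre = (-11/12, -11/6), r² = 6845/144.
Area = π·r² = π·6845/144 ≈ 149.335.

149.335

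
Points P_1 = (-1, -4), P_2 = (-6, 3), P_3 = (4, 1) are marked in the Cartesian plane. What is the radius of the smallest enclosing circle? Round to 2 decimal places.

5.17

Side lengths²: P_1P_2² = 74, P_1P_3² = 50, P_2P_3² = 104.
Since P_2P_3² = 104 < 74 + 50 = 124, the triangle is acute, so the smallest enclosing circle is the circumcircle.
Circumcentre = (-7/6, 7/6), r² = 481/18.
r = √(481/18) ≈ 5.17.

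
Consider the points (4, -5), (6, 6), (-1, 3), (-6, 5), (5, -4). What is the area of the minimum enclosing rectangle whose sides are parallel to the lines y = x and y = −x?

130

In coordinates u = x + y, v = x − y the rectangle is axis-aligned; the map (x,y)→(u,v) scales areas by 2.
u-values: -1, 12, 2, -1, 1; range = 12 − (-1) = 13.
v-values: 9, 0, -4, -11, 9; range = 9 − (-11) = 20.
Area = (13 × 20) / 2 = 130.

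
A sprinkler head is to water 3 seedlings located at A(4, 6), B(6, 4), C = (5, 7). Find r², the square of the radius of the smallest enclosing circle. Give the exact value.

Side lengths²: AB² = 8, AC² = 2, BC² = 10.
Since BC² = 10 ≥ 8 + 2 = 10, the angle opposite BC is not acute, so the smallest enclosing circle has BC as diameter.
Centre = midpoint of BC = (5.5, 5.5), r² = 10/4 = 2.5.

2.5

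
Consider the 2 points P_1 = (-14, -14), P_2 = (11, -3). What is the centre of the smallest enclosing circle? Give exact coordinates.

The smallest circle enclosing two points has them as diameter endpoints.
Centre = midpoint = (-1.5, -8.5); r² = |P_1P_2|²/4 = 746/4 = 186.5.
Centre = (-1.5, -8.5).

(-1.5, -8.5)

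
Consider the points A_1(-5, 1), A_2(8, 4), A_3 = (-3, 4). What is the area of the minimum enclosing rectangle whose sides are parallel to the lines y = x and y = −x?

88

In coordinates u = x + y, v = x − y the rectangle is axis-aligned; the map (x,y)→(u,v) scales areas by 2.
u-values: -4, 12, 1; range = 12 − (-4) = 16.
v-values: -6, 4, -7; range = 4 − (-7) = 11.
Area = (16 × 11) / 2 = 88.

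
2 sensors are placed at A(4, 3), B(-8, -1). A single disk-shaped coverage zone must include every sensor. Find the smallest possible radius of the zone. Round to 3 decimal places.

6.325

The smallest circle enclosing two points has them as diameter endpoints.
Centre = midpoint = (-2, 1); r² = |AB|²/4 = 160/4 = 40.
r = √40 ≈ 6.325.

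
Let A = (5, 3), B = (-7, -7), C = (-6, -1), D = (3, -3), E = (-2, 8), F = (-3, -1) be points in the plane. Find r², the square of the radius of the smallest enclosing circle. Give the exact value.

11285/169

The minimum enclosing circle of a finite set is fixed by two of the points (as a diameter) or three (as a circumcircle).
The minimum enclosing circle is determined by three boundary points: A, B, E.
Their circumcentre is (-33/13, -2/13) with r² = 11285/169.
The farthest remaining point D is at distance² 6553/169 ≤ 11285/169.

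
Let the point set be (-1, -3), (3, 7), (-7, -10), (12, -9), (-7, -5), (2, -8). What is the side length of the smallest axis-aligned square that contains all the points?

The bounding box has width 19 and height 17.
An axis-aligned square enclosing the set must have side ≥ max(width, height).
So the minimum side is max(19, 17) = 19.

19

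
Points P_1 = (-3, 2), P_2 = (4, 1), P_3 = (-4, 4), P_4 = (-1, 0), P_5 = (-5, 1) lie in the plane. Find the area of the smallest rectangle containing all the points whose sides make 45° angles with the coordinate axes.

49.5

In coordinates u = x + y, v = x − y the rectangle is axis-aligned; the map (x,y)→(u,v) scales areas by 2.
u-values: -1, 5, 0, -1, -4; range = 5 − (-4) = 9.
v-values: -5, 3, -8, -1, -6; range = 3 − (-8) = 11.
Area = (9 × 11) / 2 = 49.5.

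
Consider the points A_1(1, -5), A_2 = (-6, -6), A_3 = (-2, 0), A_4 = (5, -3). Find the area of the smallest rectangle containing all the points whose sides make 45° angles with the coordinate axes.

In coordinates u = x + y, v = x − y the rectangle is axis-aligned; the map (x,y)→(u,v) scales areas by 2.
u-values: -4, -12, -2, 2; range = 2 − (-12) = 14.
v-values: 6, 0, -2, 8; range = 8 − (-2) = 10.
Area = (14 × 10) / 2 = 70.

70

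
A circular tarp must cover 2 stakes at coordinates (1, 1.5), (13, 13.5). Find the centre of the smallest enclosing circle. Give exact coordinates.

(7, 7.5)

The smallest circle enclosing two points has them as diameter endpoints.
Centre = midpoint = (7, 7.5); r² = |(1, 1.5)−(13, 13.5)|²/4 = 288/4 = 72.
Centre = (7, 7.5).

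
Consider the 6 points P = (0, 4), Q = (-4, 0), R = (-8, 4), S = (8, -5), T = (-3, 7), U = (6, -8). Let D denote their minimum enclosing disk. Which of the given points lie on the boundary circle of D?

By Welzl's lemma the MEC is supported by two points (diametrically opposite) or three points (on a circumcircle).
The minimum enclosing circle is determined by three boundary points: R, S, U.
Their circumcentre is (-6/11, -97/66) with r² = 372385/4356.
The farthest remaining point T is at distance² 338725/4356 ≤ 372385/4356.
The points at distance exactly r from the centre are R, S, U — 3 points.

R, S, U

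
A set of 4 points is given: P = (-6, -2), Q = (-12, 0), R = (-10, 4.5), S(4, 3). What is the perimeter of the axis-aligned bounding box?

45

Width = max x − min x = 4 − (-12) = 16.
Height = max y − min y = 4.5 − (-2) = 6.5.
Perimeter = 2(16 + 6.5) = 45.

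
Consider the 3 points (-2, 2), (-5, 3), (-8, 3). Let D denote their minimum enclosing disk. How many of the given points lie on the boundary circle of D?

Call the three points A, B, C in the order given.
Side lengths²: AB² = 10, AC² = 37, BC² = 9.
Since AC² = 37 ≥ 10 + 9 = 19, the angle opposite AC is not acute, so the smallest enclosing circle has AC as diameter.
Centre = midpoint of AC = (-5, 2.5), r² = 37/4 = 9.25.
The points at distance exactly r from the centre are (-2, 2), (-8, 3) — 2 points.

2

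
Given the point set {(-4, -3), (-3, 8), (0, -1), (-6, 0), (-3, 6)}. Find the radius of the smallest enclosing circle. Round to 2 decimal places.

5.52

The farthest pair is (-4, -3)–(-3, 8) with squared distance 122. The circle on this segment as diameter has centre (-3.5, 2.5) and r² = 122/4 = 30.5.
Check (0, -1): distance² to centre = 24.5 ≤ 30.5, so it lies inside.
All remaining points lie in this disk, and no smaller disk contains both endpoints, so this is the minimum enclosing circle.
r = √(30.5) ≈ 5.52.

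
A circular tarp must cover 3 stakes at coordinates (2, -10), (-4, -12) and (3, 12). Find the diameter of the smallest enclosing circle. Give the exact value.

Call the three points A, B, C in the order given.
Side lengths²: AB² = 40, AC² = 485, BC² = 625.
Since BC² = 625 ≥ 485 + 40 = 525, the angle opposite BC is not acute, so the smallest enclosing circle has BC as diameter.
Centre = midpoint of BC = (-0.5, 0), r² = 625/4 = 156.25.
Diameter = 2r = 2√(156.25) = 25.

25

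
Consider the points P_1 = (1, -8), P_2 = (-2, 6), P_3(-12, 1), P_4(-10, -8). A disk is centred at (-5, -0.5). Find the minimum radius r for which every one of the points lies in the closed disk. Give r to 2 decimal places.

9.60

The required radius is the distance from (-5, -0.5) to the farthest point.
Squared distances: 92.25, 51.25, 51.25, 81.25.
Maximum is 92.25, attained at P_1.
r = √(92.25) ≈ 9.60.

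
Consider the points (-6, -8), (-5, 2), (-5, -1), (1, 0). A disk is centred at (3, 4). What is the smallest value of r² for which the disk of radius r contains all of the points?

The required radius is the distance from (3, 4) to the farthest point.
Squared distances: 225, 68, 89, 20.
Maximum is 225, attained at (-6, -8).

225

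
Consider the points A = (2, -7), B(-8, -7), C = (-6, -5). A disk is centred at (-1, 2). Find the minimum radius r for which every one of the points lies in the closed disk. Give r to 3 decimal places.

The required radius is the distance from (-1, 2) to the farthest point.
Squared distances: 90, 130, 74.
Maximum is 130, attained at B.
r = √130 ≈ 11.402.

11.402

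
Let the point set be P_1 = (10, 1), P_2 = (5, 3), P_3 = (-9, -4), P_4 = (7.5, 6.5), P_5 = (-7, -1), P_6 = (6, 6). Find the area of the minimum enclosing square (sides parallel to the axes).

The bounding box has width 19 and height 10.5.
An axis-aligned square enclosing the set must have side ≥ max(width, height).
So the minimum side is max(19, 10.5) = 19.
Area = 19² = 361.

361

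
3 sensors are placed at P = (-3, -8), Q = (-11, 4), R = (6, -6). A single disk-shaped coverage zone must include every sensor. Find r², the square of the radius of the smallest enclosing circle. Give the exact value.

Side lengths²: PQ² = 208, PR² = 85, QR² = 389.
Since QR² = 389 ≥ 208 + 85 = 293, the angle opposite QR is not acute, so the smallest enclosing circle has QR as diameter.
Centre = midpoint of QR = (-2.5, -1), r² = 389/4 = 97.25.

97.25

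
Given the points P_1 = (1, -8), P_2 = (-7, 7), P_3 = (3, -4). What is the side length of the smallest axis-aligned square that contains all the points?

The bounding box has width 10 and height 15.
An axis-aligned square enclosing the set must have side ≥ max(width, height).
So the minimum side is max(10, 15) = 15.

15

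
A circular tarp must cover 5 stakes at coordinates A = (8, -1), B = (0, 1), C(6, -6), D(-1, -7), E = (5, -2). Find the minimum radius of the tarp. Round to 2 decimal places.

The minimum enclosing circle of a finite set is fixed by two of the points (as a diameter) or three (as a circumcircle).
The minimum enclosing circle is determined by three boundary points: A, B, D.
Their circumcentre is (69/22, -38/11) with r² = 14365/484.
The farthest remaining point C is at distance² 7105/484 ≤ 14365/484.
r = √(14365/484) ≈ 5.45.

5.45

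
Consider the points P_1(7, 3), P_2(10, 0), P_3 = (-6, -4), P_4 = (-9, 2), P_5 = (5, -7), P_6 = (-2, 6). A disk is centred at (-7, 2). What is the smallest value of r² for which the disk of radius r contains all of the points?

The required radius is the distance from (-7, 2) to the farthest point.
Squared distances: 197, 293, 37, 4, 225, 41.
Maximum is 293, attained at P_2.

293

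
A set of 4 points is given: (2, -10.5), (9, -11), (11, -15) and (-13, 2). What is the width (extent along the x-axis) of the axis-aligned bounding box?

max x = 11, min x = -13, so width = 24.

24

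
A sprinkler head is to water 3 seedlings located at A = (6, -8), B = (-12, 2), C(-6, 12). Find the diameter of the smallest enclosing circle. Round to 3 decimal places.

23.337

Side lengths²: AB² = 424, AC² = 544, BC² = 136.
Since AC² = 544 < 424 + 136 = 560, the triangle is acute, so the smallest enclosing circle is the circumcircle.
Circumcentre = (-1/3, 1.8), r² = 30634/225.
Diameter = 2r = 2√(30634/225) ≈ 23.337.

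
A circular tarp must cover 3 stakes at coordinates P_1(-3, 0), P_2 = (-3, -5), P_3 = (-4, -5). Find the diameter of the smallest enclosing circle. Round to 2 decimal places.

5.10

Side lengths²: P_1P_2² = 25, P_1P_3² = 26, P_2P_3² = 1.
Since P_1P_3² = 26 ≥ 25 + 1 = 26, the angle opposite P_1P_3 is not acute, so the smallest enclosing circle has P_1P_3 as diameter.
Centre = midpoint of P_1P_3 = (-3.5, -2.5), r² = 26/4 = 6.5.
Diameter = 2r = 2√(6.5) ≈ 5.10.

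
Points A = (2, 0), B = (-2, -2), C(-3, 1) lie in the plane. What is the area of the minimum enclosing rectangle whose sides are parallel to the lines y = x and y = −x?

In coordinates u = x + y, v = x − y the rectangle is axis-aligned; the map (x,y)→(u,v) scales areas by 2.
u-values: 2, -4, -2; range = 2 − (-4) = 6.
v-values: 2, 0, -4; range = 2 − (-4) = 6.
Area = (6 × 6) / 2 = 18.

18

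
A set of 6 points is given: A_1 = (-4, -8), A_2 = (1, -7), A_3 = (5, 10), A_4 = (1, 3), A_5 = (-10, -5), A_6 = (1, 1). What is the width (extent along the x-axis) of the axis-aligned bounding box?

15

max x = 5, min x = -10, so width = 15.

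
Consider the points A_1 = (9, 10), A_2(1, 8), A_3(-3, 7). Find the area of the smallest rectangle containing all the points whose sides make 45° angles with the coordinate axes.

67.5

In coordinates u = x + y, v = x − y the rectangle is axis-aligned; the map (x,y)→(u,v) scales areas by 2.
u-values: 19, 9, 4; range = 19 − 4 = 15.
v-values: -1, -7, -10; range = -1 − (-10) = 9.
Area = (15 × 9) / 2 = 67.5.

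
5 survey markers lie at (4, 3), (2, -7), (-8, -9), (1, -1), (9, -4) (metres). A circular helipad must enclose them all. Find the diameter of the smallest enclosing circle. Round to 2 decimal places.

17.96

The minimum enclosing circle of a finite set is fixed by two of the points (as a diameter) or three (as a circumcircle).
The minimum enclosing circle is determined by three boundary points: (4, 3), (-8, -9), (9, -4).
Their circumcentre is (1/12, -61/12) with r² = 5809/72.
The farthest remaining point (1, -1) is at distance² 1261/72 ≤ 5809/72.
Diameter = 2r = 2√(5809/72) ≈ 17.96.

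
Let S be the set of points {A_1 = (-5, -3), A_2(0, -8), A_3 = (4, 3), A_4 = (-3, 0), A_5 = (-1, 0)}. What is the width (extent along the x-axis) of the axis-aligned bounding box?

9

max x = 4, min x = -5, so width = 9.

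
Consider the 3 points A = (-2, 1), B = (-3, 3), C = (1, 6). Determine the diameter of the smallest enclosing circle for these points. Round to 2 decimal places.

Side lengths²: AB² = 5, AC² = 34, BC² = 25.
Since AC² = 34 ≥ 25 + 5 = 30, the angle opposite AC is not acute, so the smallest enclosing circle has AC as diameter.
Centre = midpoint of AC = (-0.5, 3.5), r² = 34/4 = 8.5.
Diameter = 2r = 2√(8.5) ≈ 5.83.

5.83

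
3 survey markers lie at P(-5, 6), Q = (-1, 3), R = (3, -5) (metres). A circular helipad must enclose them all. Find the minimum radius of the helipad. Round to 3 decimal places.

Side lengths²: PQ² = 25, PR² = 185, QR² = 80.
Since PR² = 185 ≥ 80 + 25 = 105, the angle opposite PR is not acute, so the smallest enclosing circle has PR as diameter.
Centre = midpoint of PR = (-1, 0.5), r² = 185/4 = 46.25.
r = √(46.25) ≈ 6.801.

6.801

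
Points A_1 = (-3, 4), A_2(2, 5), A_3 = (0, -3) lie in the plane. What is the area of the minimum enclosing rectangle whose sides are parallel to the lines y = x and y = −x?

In coordinates u = x + y, v = x − y the rectangle is axis-aligned; the map (x,y)→(u,v) scales areas by 2.
u-values: 1, 7, -3; range = 7 − (-3) = 10.
v-values: -7, -3, 3; range = 3 − (-7) = 10.
Area = (10 × 10) / 2 = 50.

50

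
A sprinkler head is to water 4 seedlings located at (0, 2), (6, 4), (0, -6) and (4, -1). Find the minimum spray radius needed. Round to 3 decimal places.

5.831

A smallest enclosing disk is always determined by at most three of the input points on its boundary.
The farthest pair is (6, 4)–(0, -6) with squared distance 136. The circle on this segment as diameter has centre (3, -1) and r² = 136/4 = 34.
Check (0, 2): distance² to centre = 18 ≤ 34, so it lies inside.
All remaining points lie in this disk, and no smaller disk contains both endpoints, so this is the minimum enclosing circle.
r = √34 ≈ 5.831.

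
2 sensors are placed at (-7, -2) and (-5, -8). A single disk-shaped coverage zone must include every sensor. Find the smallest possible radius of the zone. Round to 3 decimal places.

The smallest circle enclosing two points has them as diameter endpoints.
Centre = midpoint = (-6, -5); r² = |(-7, -2)−(-5, -8)|²/4 = 40/4 = 10.
r = √10 ≈ 3.162.

3.162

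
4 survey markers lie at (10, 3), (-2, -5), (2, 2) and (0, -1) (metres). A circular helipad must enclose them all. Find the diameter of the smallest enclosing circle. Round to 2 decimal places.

The farthest pair is (10, 3)–(-2, -5) with squared distance 208. The circle on this segment as diameter has centre (4, -1) and r² = 208/4 = 52.
Check (2, 2): distance² to centre = 13 ≤ 52, so it lies inside.
All remaining points lie in this disk, and no smaller disk contains both endpoints, so this is the minimum enclosing circle.
Diameter = 2r = 2√52 ≈ 14.42.

14.42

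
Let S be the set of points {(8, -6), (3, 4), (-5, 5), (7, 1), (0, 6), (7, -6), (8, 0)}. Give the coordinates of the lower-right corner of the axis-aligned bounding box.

x-range [-5, 8], y-range [-6, 6].
The lower-right corner is (8, -6).

(8, -6)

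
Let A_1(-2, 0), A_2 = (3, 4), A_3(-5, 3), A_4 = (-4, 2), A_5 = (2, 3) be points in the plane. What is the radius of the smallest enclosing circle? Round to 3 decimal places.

The farthest pair is A_2–A_3 with squared distance 65. The circle on this segment as diameter has centre (-1, 3.5) and r² = 65/4 = 16.25.
Check A_1: distance² to centre = 13.25 ≤ 16.25, so it lies inside.
All remaining points lie in this disk, and no smaller disk contains both endpoints, so this is the minimum enclosing circle.
r = √(16.25) ≈ 4.031.

4.031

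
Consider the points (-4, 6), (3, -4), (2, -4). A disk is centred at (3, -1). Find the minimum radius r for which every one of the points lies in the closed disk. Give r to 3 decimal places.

The required radius is the distance from (3, -1) to the farthest point.
Squared distances: 98, 9, 10.
Maximum is 98, attained at (-4, 6).
r = √98 ≈ 9.899.

9.899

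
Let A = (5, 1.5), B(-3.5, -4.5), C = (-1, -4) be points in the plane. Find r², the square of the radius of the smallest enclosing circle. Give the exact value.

Side lengths²: AB² = 108.25, AC² = 66.25, BC² = 6.5.
Since AB² = 108.25 ≥ 66.25 + 6.5 = 72.75, the angle opposite AB is not acute, so the smallest enclosing circle has AB as diameter.
Centre = midpoint of AB = (0.75, -1.5), r² = 108.25/4 = 27.0625.

27.0625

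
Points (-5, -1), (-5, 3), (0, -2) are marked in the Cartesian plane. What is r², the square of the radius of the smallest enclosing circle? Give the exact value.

12.5

Call the three points A, B, C in the order given.
Side lengths²: AB² = 16, AC² = 26, BC² = 50.
Since BC² = 50 ≥ 26 + 16 = 42, the angle opposite BC is not acute, so the smallest enclosing circle has BC as diameter.
Centre = midpoint of BC = (-2.5, 0.5), r² = 50/4 = 12.5.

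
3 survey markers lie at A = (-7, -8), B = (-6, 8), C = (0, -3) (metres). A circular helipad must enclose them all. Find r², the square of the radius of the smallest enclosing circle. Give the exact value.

Side lengths²: AB² = 257, AC² = 74, BC² = 157.
Since AB² = 257 ≥ 157 + 74 = 231, the angle opposite AB is not acute, so the smallest enclosing circle has AB as diameter.
Centre = midpoint of AB = (-6.5, 0), r² = 257/4 = 64.25.

64.25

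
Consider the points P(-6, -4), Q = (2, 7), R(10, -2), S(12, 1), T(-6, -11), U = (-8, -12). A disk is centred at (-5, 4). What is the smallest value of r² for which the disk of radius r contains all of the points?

298

The required radius is the distance from (-5, 4) to the farthest point.
Squared distances: 65, 58, 261, 298, 226, 265.
Maximum is 298, attained at S.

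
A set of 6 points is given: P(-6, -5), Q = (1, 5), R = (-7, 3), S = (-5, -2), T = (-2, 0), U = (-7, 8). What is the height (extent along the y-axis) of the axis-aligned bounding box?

max y = 8, min y = -5, so height = 13.

13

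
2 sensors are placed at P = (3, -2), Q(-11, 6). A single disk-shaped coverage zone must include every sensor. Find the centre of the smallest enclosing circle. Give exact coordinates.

(-4, 2)

The smallest circle enclosing two points has them as diameter endpoints.
Centre = midpoint = (-4, 2); r² = |PQ|²/4 = 260/4 = 65.
Centre = (-4, 2).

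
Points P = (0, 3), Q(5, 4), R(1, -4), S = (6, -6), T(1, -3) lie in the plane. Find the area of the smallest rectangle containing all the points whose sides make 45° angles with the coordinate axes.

90

In coordinates u = x + y, v = x − y the rectangle is axis-aligned; the map (x,y)→(u,v) scales areas by 2.
u-values: 3, 9, -3, 0, -2; range = 9 − (-3) = 12.
v-values: -3, 1, 5, 12, 4; range = 12 − (-3) = 15.
Area = (12 × 15) / 2 = 90.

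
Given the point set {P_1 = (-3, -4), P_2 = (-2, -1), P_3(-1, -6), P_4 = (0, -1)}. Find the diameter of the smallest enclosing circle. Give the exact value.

The minimum enclosing circle is determined by three boundary points: P_2, P_3, P_4.
Their circumcentre is (-1, -3.4) with r² = 6.76.
The farthest remaining point P_1 is at distance² 4.36 ≤ 6.76.
Diameter = 2r = 2√(6.76) = 5.2.

5.2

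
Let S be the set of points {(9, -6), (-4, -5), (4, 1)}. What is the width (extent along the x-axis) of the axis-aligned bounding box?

max x = 9, min x = -4, so width = 13.

13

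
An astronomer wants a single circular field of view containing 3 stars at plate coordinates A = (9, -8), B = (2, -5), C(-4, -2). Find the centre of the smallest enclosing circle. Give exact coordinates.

(2.5, -5)

Side lengths²: AB² = 58, AC² = 205, BC² = 45.
Since AC² = 205 ≥ 58 + 45 = 103, the angle opposite AC is not acute, so the smallest enclosing circle has AC as diameter.
Centre = midpoint of AC = (2.5, -5), r² = 205/4 = 51.25.
Centre = (2.5, -5).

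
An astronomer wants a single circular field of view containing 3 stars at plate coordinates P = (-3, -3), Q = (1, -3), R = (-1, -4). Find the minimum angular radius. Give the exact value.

2

Side lengths²: PQ² = 16, PR² = 5, QR² = 5.
Since PQ² = 16 ≥ 5 + 5 = 10, the angle opposite PQ is not acute, so the smallest enclosing circle has PQ as diameter.
Centre = midpoint of PQ = (-1, -3), r² = 16/4 = 4.
r = √4 = 2.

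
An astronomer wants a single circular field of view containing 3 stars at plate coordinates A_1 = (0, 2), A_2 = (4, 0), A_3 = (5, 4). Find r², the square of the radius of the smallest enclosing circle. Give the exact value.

2465/324

Side lengths²: A_1A_2² = 20, A_1A_3² = 29, A_2A_3² = 17.
Since A_1A_3² = 29 < 20 + 17 = 37, the triangle is acute, so the smallest enclosing circle is the circumcircle.
Circumcentre = (49/18, 22/9), r² = 2465/324.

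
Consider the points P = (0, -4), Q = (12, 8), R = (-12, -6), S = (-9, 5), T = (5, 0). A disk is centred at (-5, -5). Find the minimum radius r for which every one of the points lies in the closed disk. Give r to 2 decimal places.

21.40

The required radius is the distance from (-5, -5) to the farthest point.
Squared distances: 26, 458, 50, 116, 125.
Maximum is 458, attained at Q.
r = √458 ≈ 21.40.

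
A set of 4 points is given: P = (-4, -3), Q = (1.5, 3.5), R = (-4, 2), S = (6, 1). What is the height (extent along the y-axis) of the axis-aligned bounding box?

max y = 3.5, min y = -3, so height = 6.5.

6.5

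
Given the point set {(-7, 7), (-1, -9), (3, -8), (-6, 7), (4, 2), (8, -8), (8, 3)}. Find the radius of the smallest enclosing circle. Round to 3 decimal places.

A smallest enclosing disk is always determined by at most three of the input points on its boundary.
The farthest pair is (-7, 7)–(8, -8) with squared distance 450. The circle on this segment as diameter has centre (0.5, -0.5) and r² = 450/4 = 112.5.
Check (-1, -9): distance² to centre = 74.5 ≤ 112.5, so it lies inside.
All remaining points lie in this disk, and no smaller disk contains both endpoints, so this is the minimum enclosing circle.
r = √(112.5) ≈ 10.607.

10.607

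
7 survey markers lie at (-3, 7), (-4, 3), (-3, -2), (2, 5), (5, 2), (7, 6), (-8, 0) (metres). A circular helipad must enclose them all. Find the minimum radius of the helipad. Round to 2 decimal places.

8.08

By Welzl's lemma the MEC is supported by two points (diametrically opposite) or three points (on a circumcircle).
The farthest pair is (7, 6)–(-8, 0) with squared distance 261. The circle on this segment as diameter has centre (-0.5, 3) and r² = 261/4 = 65.25.
Check (-3, 7): distance² to centre = 22.25 ≤ 65.25, so it lies inside.
All remaining points lie in this disk, and no smaller disk contains both endpoints, so this is the minimum enclosing circle.
r = √(65.25) ≈ 8.08.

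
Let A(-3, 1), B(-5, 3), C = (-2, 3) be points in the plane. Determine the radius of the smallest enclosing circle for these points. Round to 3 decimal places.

1.581

Side lengths²: AB² = 8, AC² = 5, BC² = 9.
Since BC² = 9 < 8 + 5 = 13, the triangle is acute, so the smallest enclosing circle is the circumcircle.
Circumcentre = (-3.5, 2.5), r² = 2.5.
r = √(2.5) ≈ 1.581.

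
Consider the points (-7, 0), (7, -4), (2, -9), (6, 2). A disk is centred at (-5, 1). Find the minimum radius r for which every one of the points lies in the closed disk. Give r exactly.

13

The required radius is the distance from (-5, 1) to the farthest point.
Squared distances: 5, 169, 149, 122.
Maximum is 169, attained at (7, -4).
r = √169 = 13.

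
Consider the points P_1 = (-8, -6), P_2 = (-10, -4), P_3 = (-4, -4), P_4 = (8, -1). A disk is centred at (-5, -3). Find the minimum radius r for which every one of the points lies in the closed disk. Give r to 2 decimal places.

The required radius is the distance from (-5, -3) to the farthest point.
Squared distances: 18, 26, 2, 173.
Maximum is 173, attained at P_4.
r = √173 ≈ 13.15.

13.15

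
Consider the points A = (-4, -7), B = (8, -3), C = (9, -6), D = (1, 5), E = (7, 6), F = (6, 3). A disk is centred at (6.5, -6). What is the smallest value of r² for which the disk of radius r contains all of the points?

The required radius is the distance from (6.5, -6) to the farthest point.
Squared distances: 111.25, 11.25, 6.25, 151.25, 144.25, 81.25.
Maximum is 151.25, attained at D.

151.25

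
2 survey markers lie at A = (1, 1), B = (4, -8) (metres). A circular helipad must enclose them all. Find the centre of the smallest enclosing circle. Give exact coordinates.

(2.5, -3.5)

The smallest circle enclosing two points has them as diameter endpoints.
Centre = midpoint = (2.5, -3.5); r² = |AB|²/4 = 90/4 = 22.5.
Centre = (2.5, -3.5).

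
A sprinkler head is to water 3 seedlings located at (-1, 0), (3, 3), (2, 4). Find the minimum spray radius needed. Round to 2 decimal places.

2.53

Call the three points A, B, C in the order given.
Side lengths²: AB² = 25, AC² = 25, BC² = 2.
Since AC² = 25 < 25 + 2 = 27, the triangle is acute, so the smallest enclosing circle is the circumcircle.
Circumcentre = (11/14, 25/14), r² = 625/98.
r = √(625/98) ≈ 2.53.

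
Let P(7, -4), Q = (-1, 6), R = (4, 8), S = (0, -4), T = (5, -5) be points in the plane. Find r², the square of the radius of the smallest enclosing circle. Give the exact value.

43.1640625

By Welzl's lemma the MEC is supported by two points (diametrically opposite) or three points (on a circumcircle).
The minimum enclosing circle is determined by three boundary points: R, S, T.
Their circumcentre is (3.6875, 1.4375) with r² = 43.1640625.
The farthest remaining point Q is at distance² 42.7890625 ≤ 43.1640625.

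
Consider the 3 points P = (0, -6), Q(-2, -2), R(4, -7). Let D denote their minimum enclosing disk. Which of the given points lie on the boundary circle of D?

Q, R

Side lengths²: PQ² = 20, PR² = 17, QR² = 61.
Since QR² = 61 ≥ 20 + 17 = 37, the angle opposite QR is not acute, so the smallest enclosing circle has QR as diameter.
Centre = midpoint of QR = (1, -4.5), r² = 61/4 = 15.25.
The points at distance exactly r from the centre are Q, R — 2 points.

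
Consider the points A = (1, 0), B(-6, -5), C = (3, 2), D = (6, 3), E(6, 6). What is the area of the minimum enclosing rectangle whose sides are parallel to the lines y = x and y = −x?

46

In coordinates u = x + y, v = x − y the rectangle is axis-aligned; the map (x,y)→(u,v) scales areas by 2.
u-values: 1, -11, 5, 9, 12; range = 12 − (-11) = 23.
v-values: 1, -1, 1, 3, 0; range = 3 − (-1) = 4.
Area = (23 × 4) / 2 = 46.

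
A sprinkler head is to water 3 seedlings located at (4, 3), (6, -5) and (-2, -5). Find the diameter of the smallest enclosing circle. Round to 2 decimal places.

10.31

Call the three points A, B, C in the order given.
Side lengths²: AB² = 68, AC² = 100, BC² = 64.
Since AC² = 100 < 68 + 64 = 132, the triangle is acute, so the smallest enclosing circle is the circumcircle.
Circumcentre = (2, -1.75), r² = 26.5625.
Diameter = 2r = 2√(26.5625) ≈ 10.31.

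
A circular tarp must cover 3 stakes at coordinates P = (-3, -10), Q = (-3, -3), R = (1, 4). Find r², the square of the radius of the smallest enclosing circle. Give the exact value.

Side lengths²: PQ² = 49, PR² = 212, QR² = 65.
Since PR² = 212 ≥ 65 + 49 = 114, the angle opposite PR is not acute, so the smallest enclosing circle has PR as diameter.
Centre = midpoint of PR = (-1, -3), r² = 212/4 = 53.

53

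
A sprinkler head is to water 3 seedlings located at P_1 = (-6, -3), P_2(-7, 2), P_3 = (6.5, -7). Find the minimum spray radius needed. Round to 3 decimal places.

Side lengths²: P_1P_2² = 26, P_1P_3² = 172.25, P_2P_3² = 263.25.
Since P_2P_3² = 263.25 ≥ 172.25 + 26 = 198.25, the angle opposite P_2P_3 is not acute, so the smallest enclosing circle has P_2P_3 as diameter.
Centre = midpoint of P_2P_3 = (-0.25, -2.5), r² = 263.25/4 = 65.8125.
r = √(65.8125) ≈ 8.112.

8.112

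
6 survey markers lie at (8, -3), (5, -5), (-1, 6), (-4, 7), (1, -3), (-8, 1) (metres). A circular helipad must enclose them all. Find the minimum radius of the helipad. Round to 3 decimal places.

8.293

By Welzl's lemma the MEC is supported by two points (diametrically opposite) or three points (on a circumcircle).
The minimum enclosing circle is determined by three boundary points: (8, -3), (-4, 7), (-8, 1).
Their circumcentre is (3/14, -1/7) with r² = 13481/196.
The farthest remaining point (5, -5) is at distance² 9113/196 ≤ 13481/196.
r = √(13481/196) ≈ 8.293.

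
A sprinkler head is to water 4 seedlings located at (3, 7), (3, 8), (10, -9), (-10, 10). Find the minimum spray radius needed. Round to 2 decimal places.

The minimum enclosing circle of a finite set is fixed by two of the points (as a diameter) or three (as a circumcircle).
The farthest pair is (10, -9)–(-10, 10) with squared distance 761. The circle on this segment as diameter has centre (0, 0.5) and r² = 761/4 = 190.25.
Check (3, 7): distance² to centre = 51.25 ≤ 190.25, so it lies inside.
All remaining points lie in this disk, and no smaller disk contains both endpoints, so this is the minimum enclosing circle.
r = √(190.25) ≈ 13.79.

13.79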